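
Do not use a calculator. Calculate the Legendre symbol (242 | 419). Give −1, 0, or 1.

-1

Pull out 2: since 419 ≡ 3 (mod 8), (2/419) = -1.
Reciprocity: 121 ≡ 1 and 419 ≡ 3 (mod 4), so (121/419) = +(419/121).
Reduce top mod 121: now compute (56/121).
Pull out 2^3: since 121 ≡ 1 (mod 8), (2/121) = +1, so (2/121)^3 = +1.
Reciprocity: 7 ≡ 3 and 121 ≡ 1 (mod 4), so (7/121) = +(121/7).
Reduce top mod 7: now compute (2/7).
Pull out 2: since 7 ≡ 7 (mod 8), (2/7) = +1.
Reached (1/7) = 1. Collecting the sign flips along the way, the symbol is -1.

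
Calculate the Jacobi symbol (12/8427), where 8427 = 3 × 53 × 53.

0

Pull out 2^2: since 8427 ≡ 3 (mod 8), (2/8427) = -1, so (2/8427)^2 = +1.
Reciprocity: 3 ≡ 3 and 8427 ≡ 3 (mod 4), so (3/8427) = −(8427/3).
Reduce top mod 3: now compute (0/3).
Top reduces to 0: gcd > 1, so the symbol is 0.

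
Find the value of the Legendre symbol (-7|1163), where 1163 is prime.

1

First reduce: -7 ≡ 1156 (mod 1163).
Pull out 2^2: since 1163 ≡ 3 (mod 8), (2/1163) = -1, so (2/1163)^2 = +1.
Reciprocity: 289 ≡ 1 and 1163 ≡ 3 (mod 4), so (289/1163) = +(1163/289).
Reduce top mod 289: now compute (7/289).
Reciprocity: 7 ≡ 3 and 289 ≡ 1 (mod 4), so (7/289) = +(289/7).
Reduce top mod 7: now compute (2/7).
Pull out 2: since 7 ≡ 7 (mod 8), (2/7) = +1.
Reached (1/7) = 1. Collecting the sign flips along the way, the symbol is +1.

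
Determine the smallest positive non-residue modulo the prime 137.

3

(2/137) = +1, so 2 is a residue.
(3/137) = −1, so 3 is the smallest positive non-residue mod 137.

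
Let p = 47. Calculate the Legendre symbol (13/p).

Reciprocity: 13 ≡ 1 and 47 ≡ 3 (mod 4), so (13/47) = +(47/13).
Reduce top mod 13: now compute (8/13).
Pull out 2^3: since 13 ≡ 5 (mod 8), (2/13) = -1, so (2/13)^3 = -1.
Reached (1/13) = 1. Collecting the sign flips along the way, the symbol is -1.

-1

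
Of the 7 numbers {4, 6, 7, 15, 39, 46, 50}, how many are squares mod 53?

(4/53) = +1 → QR.
(6/53) = +1 → QR.
(7/53) = +1 → QR.
(15/53) = +1 → QR.
(39/53) = -1 → non-residue.
(46/53) = +1 → QR.
(50/53) = -1 → non-residue.
Total quadratic residues among the 7: 5.

5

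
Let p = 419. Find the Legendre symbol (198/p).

1

Pull out 2: since 419 ≡ 3 (mod 8), (2/419) = -1.
Reciprocity: 99 ≡ 3 and 419 ≡ 3 (mod 4), so (99/419) = −(419/99).
Reduce top mod 99: now compute (23/99).
Reciprocity: 23 ≡ 3 and 99 ≡ 3 (mod 4), so (23/99) = −(99/23).
Reduce top mod 23: now compute (7/23).
Reciprocity: 7 ≡ 3 and 23 ≡ 3 (mod 4), so (7/23) = −(23/7).
Reduce top mod 7: now compute (2/7).
Pull out 2: since 7 ≡ 7 (mod 8), (2/7) = +1.
Reached (1/7) = 1. Collecting the sign flips along the way, the symbol is +1.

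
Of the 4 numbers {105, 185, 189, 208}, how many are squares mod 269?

4

(105/269) = +1 → QR.
(185/269) = +1 → QR.
(189/269) = +1 → QR.
(208/269) = +1 → QR.
Total quadratic residues among the 4: 4.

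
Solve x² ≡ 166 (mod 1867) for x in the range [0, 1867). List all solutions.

Since 1867 ≡ 3 (mod 4), a square root of 166 is 166^((1867+1)/4) = 166^467 mod 1867.
Repeated squaring: 166^2≡1418, 166^4≡1832, 166^8≡1225, 166^16≡1424, 166^32≡214, 166^64≡988, 166^128≡1570, 166^256≡460 (mod 1867).
166^467 = 166^(256+128+64+16+2+1) ≡ 1292 (mod 1867).
Check: 1292² = 1669264 ≡ 166 (mod 1867). The two roots are 575 and 1292.

575, 1292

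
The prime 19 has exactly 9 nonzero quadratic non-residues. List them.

2 3 8 10 12 13 14 15 18

Square k = 1,…,9 (k and 19−k give the same square):
1²=1, 2²=4, 3²=9, 4²=16, 5²≡6, 6²≡17, 7²≡11, 8²≡7, 9²≡5 (mod 19).
The residues are {1, 4, 5, 6, 7, 9, 11, 16, 17}; the non-residues are the remaining 9 nonzero classes.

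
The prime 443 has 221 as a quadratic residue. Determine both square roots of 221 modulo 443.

Since 443 ≡ 3 (mod 4), a square root of 221 is 221^((443+1)/4) = 221^111 mod 443.
Repeated squaring: 221^2≡111, 221^4≡360, 221^8≡244, 221^16≡174, 221^32≡152, 221^64≡68 (mod 443).
221^111 = 221^(64+32+8+4+2+1) ≡ 232 (mod 443).
Check: 232² = 53824 ≡ 221 (mod 443). The two roots are 211 and 232.

211, 232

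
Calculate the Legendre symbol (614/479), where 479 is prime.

First reduce: 614 ≡ 135 (mod 479).
Reciprocity: 135 ≡ 3 and 479 ≡ 3 (mod 4), so (135/479) = −(479/135).
Reduce top mod 135: now compute (74/135).
Pull out 2: since 135 ≡ 7 (mod 8), (2/135) = +1.
Reciprocity: 37 ≡ 1 and 135 ≡ 3 (mod 4), so (37/135) = +(135/37).
Reduce top mod 37: now compute (24/37).
Pull out 2^3: since 37 ≡ 5 (mod 8), (2/37) = -1, so (2/37)^3 = -1.
Reciprocity: 3 ≡ 3 and 37 ≡ 1 (mod 4), so (3/37) = +(37/3).
Reduce top mod 3: now compute (1/3).
Reached (1/3) = 1. Collecting the sign flips along the way, the symbol is +1.

1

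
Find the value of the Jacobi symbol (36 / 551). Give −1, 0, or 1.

Pull out 2^2: since 551 ≡ 7 (mod 8), (2/551) = +1, so (2/551)^2 = +1.
Reciprocity: 9 ≡ 1 and 551 ≡ 3 (mod 4), so (9/551) = +(551/9).
Reduce top mod 9: now compute (2/9).
Pull out 2: since 9 ≡ 1 (mod 8), (2/9) = +1.
Reached (1/9) = 1. Collecting the sign flips along the way, the symbol is +1.

1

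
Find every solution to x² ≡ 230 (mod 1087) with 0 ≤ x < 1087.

Since 1087 ≡ 3 (mod 4), a square root of 230 is 230^((1087+1)/4) = 230^272 mod 1087.
Repeated squaring: 230^2≡724, 230^4≡242, 230^8≡953, 230^16≡564, 230^32≡692, 230^64≡584, 230^128≡825, 230^256≡163 (mod 1087).
230^272 = 230^(256+16) ≡ 624 (mod 1087).
Check: 624² = 389376 ≡ 230 (mod 1087). The two roots are 463 and 624.

463, 624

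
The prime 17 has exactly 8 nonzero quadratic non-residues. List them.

Square k = 1,…,8 (k and 17−k give the same square):
1²=1, 2²=4, 3²=9, 4²=16, 5²≡8, 6²≡2, 7²≡15, 8²≡13 (mod 17).
The residues are {1, 2, 4, 8, 9, 13, 15, 16}; the non-residues are the remaining 8 nonzero classes.

3, 5, 6, 7, 10, 11, 12, 14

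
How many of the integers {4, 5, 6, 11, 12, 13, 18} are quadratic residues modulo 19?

(4/19) = +1 → QR.
(5/19) = +1 → QR.
(6/19) = +1 → QR.
(11/19) = +1 → QR.
(12/19) = -1 → non-residue.
(13/19) = -1 → non-residue.
(18/19) = -1 → non-residue.
Total quadratic residues among the 7: 4.

4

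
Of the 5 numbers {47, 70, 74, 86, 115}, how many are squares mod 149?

(47/149) = +1 → QR.
(70/149) = -1 → non-residue.
(74/149) = -1 → non-residue.
(86/149) = +1 → QR.
(115/149) = -1 → non-residue.
Total quadratic residues among the 5: 2.

2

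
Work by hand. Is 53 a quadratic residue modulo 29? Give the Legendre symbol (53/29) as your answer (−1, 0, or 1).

Euler's criterion: (53/29) ≡ 24^14 (mod 29).
24^2 ≡ 25 (mod 29)
24^4 ≡ 16 (mod 29)
24^8 ≡ 24 (mod 29)
24^14 = 24^(8+4+2) ≡ 1 (mod 29).
Result is 1, so (53/29) = 1.

1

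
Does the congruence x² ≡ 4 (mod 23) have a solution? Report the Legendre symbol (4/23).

Pull out 2^2: since 23 ≡ 7 (mod 8), (2/23) = +1, so (2/23)^2 = +1.
Reached (1/23) = 1. Collecting the sign flips along the way, the symbol is +1.

1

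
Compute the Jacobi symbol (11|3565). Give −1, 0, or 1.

1

Reciprocity: 11 ≡ 3 and 3565 ≡ 1 (mod 4), so (11/3565) = +(3565/11).
Reduce top mod 11: now compute (1/11).
Reached (1/11) = 1. Collecting the sign flips along the way, the symbol is +1.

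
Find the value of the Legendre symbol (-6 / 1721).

-1

First reduce: -6 ≡ 1715 (mod 1721).
Reciprocity: 1715 ≡ 3 and 1721 ≡ 1 (mod 4), so (1715/1721) = +(1721/1715).
Reduce top mod 1715: now compute (6/1715).
Pull out 2: since 1715 ≡ 3 (mod 8), (2/1715) = -1.
Reciprocity: 3 ≡ 3 and 1715 ≡ 3 (mod 4), so (3/1715) = −(1715/3).
Reduce top mod 3: now compute (2/3).
Pull out 2: since 3 ≡ 3 (mod 8), (2/3) = -1.
Reached (1/3) = 1. Collecting the sign flips along the way, the symbol is -1.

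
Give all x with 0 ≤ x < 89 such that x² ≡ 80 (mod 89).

13, 76

89 ≡ 1 (mod 4), so we find a root by search.
Trying successive values, 13² = 169 ≡ 80 (mod 89). The other root is 89 − 13 = 76.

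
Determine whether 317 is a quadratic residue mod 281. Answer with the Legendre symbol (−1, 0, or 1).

1

Euler's criterion: (317/281) ≡ 36^140 (mod 281).
36^2 ≡ 172 (mod 281)
36^4 ≡ 79 (mod 281)
36^8 ≡ 59 (mod 281)
36^16 ≡ 109 (mod 281)
36^32 ≡ 79 (mod 281)
36^64 ≡ 59 (mod 281)
36^128 ≡ 109 (mod 281)
36^140 = 36^(128+8+4) ≡ 1 (mod 281).
Result is 1, so (317/281) = 1.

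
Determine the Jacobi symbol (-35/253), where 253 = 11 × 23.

First reduce: -35 ≡ 218 (mod 253).
Pull out 2: since 253 ≡ 5 (mod 8), (2/253) = -1.
Reciprocity: 109 ≡ 1 and 253 ≡ 1 (mod 4), so (109/253) = +(253/109).
Reduce top mod 109: now compute (35/109).
Reciprocity: 35 ≡ 3 and 109 ≡ 1 (mod 4), so (35/109) = +(109/35).
Reduce top mod 35: now compute (4/35).
Pull out 2^2: since 35 ≡ 3 (mod 8), (2/35) = -1, so (2/35)^2 = +1.
Reached (1/35) = 1. Collecting the sign flips along the way, the symbol is -1.

-1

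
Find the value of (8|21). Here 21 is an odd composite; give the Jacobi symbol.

Pull out 2^3: since 21 ≡ 5 (mod 8), (2/21) = -1, so (2/21)^3 = -1.
Reached (1/21) = 1. Collecting the sign flips along the way, the symbol is -1.

-1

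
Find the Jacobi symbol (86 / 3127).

-1

Pull out 2: since 3127 ≡ 7 (mod 8), (2/3127) = +1.
Reciprocity: 43 ≡ 3 and 3127 ≡ 3 (mod 4), so (43/3127) = −(3127/43).
Reduce top mod 43: now compute (31/43).
Reciprocity: 31 ≡ 3 and 43 ≡ 3 (mod 4), so (31/43) = −(43/31).
Reduce top mod 31: now compute (12/31).
Pull out 2^2: since 31 ≡ 7 (mod 8), (2/31) = +1, so (2/31)^2 = +1.
Reciprocity: 3 ≡ 3 and 31 ≡ 3 (mod 4), so (3/31) = −(31/3).
Reduce top mod 3: now compute (1/3).
Reached (1/3) = 1. Collecting the sign flips along the way, the symbol is -1.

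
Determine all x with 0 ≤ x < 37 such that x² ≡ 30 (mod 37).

17, 20

37 ≡ 1 (mod 4), so we find a root by search.
Trying successive values, 17² = 289 ≡ 30 (mod 37). The other root is 37 − 17 = 20.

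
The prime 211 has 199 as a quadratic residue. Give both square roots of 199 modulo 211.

58, 153

Since 211 ≡ 3 (mod 4), a square root of 199 is 199^((211+1)/4) = 199^53 mod 211.
Repeated squaring: 199^2≡144, 199^4≡58, 199^8≡199, 199^16≡144, 199^32≡58 (mod 211).
199^53 = 199^(32+16+4+1) ≡ 58 (mod 211).
Check: 58² = 3364 ≡ 199 (mod 211). The two roots are 58 and 153.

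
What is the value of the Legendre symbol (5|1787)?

-1

Reciprocity: 5 ≡ 1 and 1787 ≡ 3 (mod 4), so (5/1787) = +(1787/5).
Reduce top mod 5: now compute (2/5).
Pull out 2: since 5 ≡ 5 (mod 8), (2/5) = -1.
Reached (1/5) = 1. Collecting the sign flips along the way, the symbol is -1.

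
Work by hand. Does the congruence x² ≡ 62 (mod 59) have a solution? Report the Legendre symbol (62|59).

Euler's criterion: (62/59) ≡ 3^29 (mod 59).
3^2 ≡ 9 (mod 59)
3^4 ≡ 22 (mod 59)
3^8 ≡ 12 (mod 59)
3^16 ≡ 26 (mod 59)
3^29 = 3^(16+8+4+1) ≡ 1 (mod 59).
Result is 1, so (62/59) = 1.

1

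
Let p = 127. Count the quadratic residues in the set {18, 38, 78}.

(18/127) = +1 → QR.
(38/127) = +1 → QR.
(78/127) = -1 → non-residue.
Total quadratic residues among the 3: 2.

2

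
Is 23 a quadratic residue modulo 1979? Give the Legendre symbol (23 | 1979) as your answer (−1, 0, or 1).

-1

Reciprocity: 23 ≡ 3 and 1979 ≡ 3 (mod 4), so (23/1979) = −(1979/23).
Reduce top mod 23: now compute (1/23).
Reached (1/23) = 1. Collecting the sign flips along the way, the symbol is -1.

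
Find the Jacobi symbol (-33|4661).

First reduce: -33 ≡ 4628 (mod 4661).
Pull out 2^2: since 4661 ≡ 5 (mod 8), (2/4661) = -1, so (2/4661)^2 = +1.
Reciprocity: 1157 ≡ 1 and 4661 ≡ 1 (mod 4), so (1157/4661) = +(4661/1157).
Reduce top mod 1157: now compute (33/1157).
Reciprocity: 33 ≡ 1 and 1157 ≡ 1 (mod 4), so (33/1157) = +(1157/33).
Reduce top mod 33: now compute (2/33).
Pull out 2: since 33 ≡ 1 (mod 8), (2/33) = +1.
Reached (1/33) = 1. Collecting the sign flips along the way, the symbol is +1.

1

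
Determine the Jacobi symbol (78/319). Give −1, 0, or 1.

1

Pull out 2: since 319 ≡ 7 (mod 8), (2/319) = +1.
Reciprocity: 39 ≡ 3 and 319 ≡ 3 (mod 4), so (39/319) = −(319/39).
Reduce top mod 39: now compute (7/39).
Reciprocity: 7 ≡ 3 and 39 ≡ 3 (mod 4), so (7/39) = −(39/7).
Reduce top mod 7: now compute (4/7).
Pull out 2^2: since 7 ≡ 7 (mod 8), (2/7) = +1, so (2/7)^2 = +1.
Reached (1/7) = 1. Collecting the sign flips along the way, the symbol is +1.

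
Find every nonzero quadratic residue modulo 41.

Square k = 1,…,20 (k and 41−k give the same square):
1²=1, 2²=4, 3²=9, 4²=16, 5²=25, 6²=36, 7²≡8, 8²≡23, 9²≡40, 10²≡18, 11²≡39, 12²≡21, 13²≡5, 14²≡32, 15²≡20, 16²≡10, 17²≡2, 18²≡37, 19²≡33, 20²≡31 (mod 41).
So the quadratic residues mod 41 are {1, 2, 4, 5, 8, 9, 10, 16, 18, 20, 21, 23, 25, 31, 32, 33, 36, 37, 39, 40}.

1,2,4,5,8,9,10,16,18,20,21,23,25,31,32,33,36,37,39,40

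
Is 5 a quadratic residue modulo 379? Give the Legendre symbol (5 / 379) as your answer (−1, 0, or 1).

Reciprocity: 5 ≡ 1 and 379 ≡ 3 (mod 4), so (5/379) = +(379/5).
Reduce top mod 5: now compute (4/5).
Pull out 2^2: since 5 ≡ 5 (mod 8), (2/5) = -1, so (2/5)^2 = +1.
Reached (1/5) = 1. Collecting the sign flips along the way, the symbol is +1.

1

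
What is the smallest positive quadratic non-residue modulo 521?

(2/521) = +1, so 2 is a residue.
(3/521) = −1, so 3 is the smallest positive non-residue mod 521.

3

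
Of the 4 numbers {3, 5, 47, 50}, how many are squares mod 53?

1

(3/53) = -1 → non-residue.
(5/53) = -1 → non-residue.
(47/53) = +1 → QR.
(50/53) = -1 → non-residue.
Total quadratic residues among the 4: 1.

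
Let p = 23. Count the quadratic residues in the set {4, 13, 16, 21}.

(4/23) = +1 → QR.
(13/23) = +1 → QR.
(16/23) = +1 → QR.
(21/23) = -1 → non-residue.
Total quadratic residues among the 4: 3.

3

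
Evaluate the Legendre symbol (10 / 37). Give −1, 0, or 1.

Pull out 2: since 37 ≡ 5 (mod 8), (2/37) = -1.
Reciprocity: 5 ≡ 1 and 37 ≡ 1 (mod 4), so (5/37) = +(37/5).
Reduce top mod 5: now compute (2/5).
Pull out 2: since 5 ≡ 5 (mod 8), (2/5) = -1.
Reached (1/5) = 1. Collecting the sign flips along the way, the symbol is +1.

1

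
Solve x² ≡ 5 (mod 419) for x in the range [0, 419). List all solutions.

41, 378

Since 419 ≡ 3 (mod 4), a square root of 5 is 5^((419+1)/4) = 5^105 mod 419.
Repeated squaring: 5^2≡25, 5^4≡206, 5^8≡117, 5^16≡281, 5^32≡189, 5^64≡106 (mod 419).
5^105 = 5^(64+32+8+1) ≡ 41 (mod 419).
Check: 41² = 1681 ≡ 5 (mod 419). The two roots are 41 and 378.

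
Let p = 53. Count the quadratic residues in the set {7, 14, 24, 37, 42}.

(7/53) = +1 → QR.
(14/53) = -1 → non-residue.
(24/53) = +1 → QR.
(37/53) = +1 → QR.
(42/53) = +1 → QR.
Total quadratic residues among the 5: 4.

4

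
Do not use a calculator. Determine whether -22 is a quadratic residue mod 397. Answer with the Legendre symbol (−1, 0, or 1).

-1

Euler's criterion: (-22/397) ≡ 375^198 (mod 397).
375^2 ≡ 87 (mod 397)
375^4 ≡ 26 (mod 397)
375^8 ≡ 279 (mod 397)
375^16 ≡ 29 (mod 397)
375^32 ≡ 47 (mod 397)
375^64 ≡ 224 (mod 397)
375^128 ≡ 154 (mod 397)
375^198 = 375^(128+64+4+2) ≡ 396 (mod 397).
Result is 396 ≡ −1, so (-22/397) = −1.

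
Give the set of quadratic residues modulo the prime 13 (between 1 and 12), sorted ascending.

Square k = 1,…,6 (k and 13−k give the same square):
1²=1, 2²=4, 3²=9, 4²≡3, 5²≡12, 6²≡10 (mod 13).
So the quadratic residues mod 13 are {1, 3, 4, 9, 10, 12}.

1, 3, 4, 9, 10, 12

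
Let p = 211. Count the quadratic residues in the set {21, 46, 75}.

(21/211) = +1 → QR.
(46/211) = +1 → QR.
(75/211) = -1 → non-residue.
Total quadratic residues among the 3: 2.

2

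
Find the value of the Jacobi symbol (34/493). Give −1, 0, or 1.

0

Pull out 2: since 493 ≡ 5 (mod 8), (2/493) = -1.
Reciprocity: 17 ≡ 1 and 493 ≡ 1 (mod 4), so (17/493) = +(493/17).
Reduce top mod 17: now compute (0/17).
Top reduces to 0: gcd > 1, so the symbol is 0.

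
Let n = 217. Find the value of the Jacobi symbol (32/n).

1

Pull out 2^5: since 217 ≡ 1 (mod 8), (2/217) = +1, so (2/217)^5 = +1.
Reached (1/217) = 1. Collecting the sign flips along the way, the symbol is +1.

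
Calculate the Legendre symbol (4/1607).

1

Pull out 2^2: since 1607 ≡ 7 (mod 8), (2/1607) = +1, so (2/1607)^2 = +1.
Reached (1/1607) = 1. Collecting the sign flips along the way, the symbol is +1.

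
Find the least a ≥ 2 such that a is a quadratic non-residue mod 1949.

(2/1949) = −1, so 2 is the smallest positive non-residue mod 1949.

2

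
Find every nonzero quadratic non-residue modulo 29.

Square k = 1,…,14 (k and 29−k give the same square):
1²=1, 2²=4, 3²=9, 4²=16, 5²=25, 6²≡7, 7²≡20, 8²≡6, 9²≡23, 10²≡13, 11²≡5, 12²≡28, 13²≡24, 14²≡22 (mod 29).
The residues are {1, 4, 5, 6, 7, 9, 13, 16, 20, 22, 23, 24, 25, 28}; the non-residues are the remaining 14 nonzero classes.

2 3 8 10 11 12 14 15 17 18 19 21 26 27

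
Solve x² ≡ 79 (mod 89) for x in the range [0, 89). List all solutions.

41, 48

89 ≡ 1 (mod 4), so we find a root by search.
Trying successive values, 41² = 1681 ≡ 79 (mod 89). The other root is 89 − 41 = 48.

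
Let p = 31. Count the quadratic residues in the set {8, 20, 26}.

(8/31) = +1 → QR.
(20/31) = +1 → QR.
(26/31) = -1 → non-residue.
Total quadratic residues among the 3: 2.

2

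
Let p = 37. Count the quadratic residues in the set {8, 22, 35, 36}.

(8/37) = -1 → non-residue.
(22/37) = -1 → non-residue.
(35/37) = -1 → non-residue.
(36/37) = +1 → QR.
Total quadratic residues among the 4: 1.

1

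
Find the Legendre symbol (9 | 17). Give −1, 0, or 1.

1

Euler's criterion: (9/17) ≡ 9^8 (mod 17).
9^2 ≡ 13 (mod 17)
9^4 ≡ 16 (mod 17)
9^8 ≡ 1 (mod 17)
9^8 = 9^(8) ≡ 1 (mod 17).
Result is 1, so (9/17) = 1.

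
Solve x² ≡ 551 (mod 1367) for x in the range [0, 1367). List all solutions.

175, 1192

Since 1367 ≡ 3 (mod 4), a square root of 551 is 551^((1367+1)/4) = 551^342 mod 1367.
Repeated squaring: 551^2≡127, 551^4≡1092, 551^8≡440, 551^16≡853, 551^32≡365, 551^64≡626, 551^128≡914, 551^256≡159 (mod 1367).
551^342 = 551^(256+64+16+4+2) ≡ 1192 (mod 1367).
Check: 1192² = 1420864 ≡ 551 (mod 1367). The two roots are 175 and 1192.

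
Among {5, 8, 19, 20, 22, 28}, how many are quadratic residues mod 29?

(5/29) = +1 → QR.
(8/29) = -1 → non-residue.
(19/29) = -1 → non-residue.
(20/29) = +1 → QR.
(22/29) = +1 → QR.
(28/29) = +1 → QR.
Total quadratic residues among the 6: 4.

4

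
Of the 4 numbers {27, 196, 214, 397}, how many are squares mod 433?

(27/433) = +1 → QR.
(196/433) = +1 → QR.
(214/433) = -1 → non-residue.
(397/433) = +1 → QR.
Total quadratic residues among the 4: 3.

3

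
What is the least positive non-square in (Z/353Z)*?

(2/353) = +1, so 2 is a residue.
(3/353) = −1, so 3 is the smallest positive non-residue mod 353.

3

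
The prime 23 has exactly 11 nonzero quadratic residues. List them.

1,2,3,4,6,8,9,12,13,16,18

Square k = 1,…,11 (k and 23−k give the same square):
1²=1, 2²=4, 3²=9, 4²=16, 5²≡2, 6²≡13, 7²≡3, 8²≡18, 9²≡12, 10²≡8, 11²≡6 (mod 23).
So the quadratic residues mod 23 are {1, 2, 3, 4, 6, 8, 9, 12, 13, 16, 18}.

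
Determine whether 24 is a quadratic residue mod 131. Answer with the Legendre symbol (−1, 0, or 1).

Pull out 2^3: since 131 ≡ 3 (mod 8), (2/131) = -1, so (2/131)^3 = -1.
Reciprocity: 3 ≡ 3 and 131 ≡ 3 (mod 4), so (3/131) = −(131/3).
Reduce top mod 3: now compute (2/3).
Pull out 2: since 3 ≡ 3 (mod 8), (2/3) = -1.
Reached (1/3) = 1. Collecting the sign flips along the way, the symbol is -1.

-1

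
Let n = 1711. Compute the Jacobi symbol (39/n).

Reciprocity: 39 ≡ 3 and 1711 ≡ 3 (mod 4), so (39/1711) = −(1711/39).
Reduce top mod 39: now compute (34/39).
Pull out 2: since 39 ≡ 7 (mod 8), (2/39) = +1.
Reciprocity: 17 ≡ 1 and 39 ≡ 3 (mod 4), so (17/39) = +(39/17).
Reduce top mod 17: now compute (5/17).
Reciprocity: 5 ≡ 1 and 17 ≡ 1 (mod 4), so (5/17) = +(17/5).
Reduce top mod 5: now compute (2/5).
Pull out 2: since 5 ≡ 5 (mod 8), (2/5) = -1.
Reached (1/5) = 1. Collecting the sign flips along the way, the symbol is +1.

1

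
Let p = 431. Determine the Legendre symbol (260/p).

-1

Pull out 2^2: since 431 ≡ 7 (mod 8), (2/431) = +1, so (2/431)^2 = +1.
Reciprocity: 65 ≡ 1 and 431 ≡ 3 (mod 4), so (65/431) = +(431/65).
Reduce top mod 65: now compute (41/65).
Reciprocity: 41 ≡ 1 and 65 ≡ 1 (mod 4), so (41/65) = +(65/41).
Reduce top mod 41: now compute (24/41).
Pull out 2^3: since 41 ≡ 1 (mod 8), (2/41) = +1, so (2/41)^3 = +1.
Reciprocity: 3 ≡ 3 and 41 ≡ 1 (mod 4), so (3/41) = +(41/3).
Reduce top mod 3: now compute (2/3).
Pull out 2: since 3 ≡ 3 (mod 8), (2/3) = -1.
Reached (1/3) = 1. Collecting the sign flips along the way, the symbol is -1.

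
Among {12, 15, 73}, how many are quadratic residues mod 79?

1

(12/79) = -1 → non-residue.
(15/79) = -1 → non-residue.
(73/79) = +1 → QR.
Total quadratic residues among the 3: 1.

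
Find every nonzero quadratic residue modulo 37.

Square k = 1,…,18 (k and 37−k give the same square):
1²=1, 2²=4, 3²=9, 4²=16, 5²=25, 6²=36, 7²≡12, 8²≡27, 9²≡7, 10²≡26, 11²≡10, 12²≡33, 13²≡21, 14²≡11, 15²≡3, 16²≡34, 17²≡30, 18²≡28 (mod 37).
So the quadratic residues mod 37 are {1, 3, 4, 7, 9, 10, 11, 12, 16, 21, 25, 26, 27, 28, 30, 33, 34, 36}.

1, 3, 4, 7, 9, 10, 11, 12, 16, 21, 25, 26, 27, 28, 30, 33, 34, 36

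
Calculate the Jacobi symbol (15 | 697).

-1

Reciprocity: 15 ≡ 3 and 697 ≡ 1 (mod 4), so (15/697) = +(697/15).
Reduce top mod 15: now compute (7/15).
Reciprocity: 7 ≡ 3 and 15 ≡ 3 (mod 4), so (7/15) = −(15/7).
Reduce top mod 7: now compute (1/7).
Reached (1/7) = 1. Collecting the sign flips along the way, the symbol is -1.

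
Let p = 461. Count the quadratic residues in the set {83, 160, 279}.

(83/461) = -1 → non-residue.
(160/461) = -1 → non-residue.
(279/461) = -1 → non-residue.
Total quadratic residues among the 3: 0.

0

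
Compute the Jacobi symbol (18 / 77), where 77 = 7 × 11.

-1

Pull out 2: since 77 ≡ 5 (mod 8), (2/77) = -1.
Reciprocity: 9 ≡ 1 and 77 ≡ 1 (mod 4), so (9/77) = +(77/9).
Reduce top mod 9: now compute (5/9).
Reciprocity: 5 ≡ 1 and 9 ≡ 1 (mod 4), so (5/9) = +(9/5).
Reduce top mod 5: now compute (4/5).
Pull out 2^2: since 5 ≡ 5 (mod 8), (2/5) = -1, so (2/5)^2 = +1.
Reached (1/5) = 1. Collecting the sign flips along the way, the symbol is -1.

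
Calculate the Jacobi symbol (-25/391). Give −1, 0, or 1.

-1

First reduce: -25 ≡ 366 (mod 391).
Pull out 2: since 391 ≡ 7 (mod 8), (2/391) = +1.
Reciprocity: 183 ≡ 3 and 391 ≡ 3 (mod 4), so (183/391) = −(391/183).
Reduce top mod 183: now compute (25/183).
Reciprocity: 25 ≡ 1 and 183 ≡ 3 (mod 4), so (25/183) = +(183/25).
Reduce top mod 25: now compute (8/25).
Pull out 2^3: since 25 ≡ 1 (mod 8), (2/25) = +1, so (2/25)^3 = +1.
Reached (1/25) = 1. Collecting the sign flips along the way, the symbol is -1.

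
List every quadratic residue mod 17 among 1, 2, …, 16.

1 2 4 8 9 13 15 16

Square k = 1,…,8 (k and 17−k give the same square):
1²=1, 2²=4, 3²=9, 4²=16, 5²≡8, 6²≡2, 7²≡15, 8²≡13 (mod 17).
So the quadratic residues mod 17 are {1, 2, 4, 8, 9, 13, 15, 16}.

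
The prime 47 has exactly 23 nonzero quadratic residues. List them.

1 2 3 4 6 7 8 9 12 14 16 17 18 21 24 25 27 28 32 34 36 37 42

Square k = 1,…,23 (k and 47−k give the same square):
1²=1, 2²=4, 3²=9, 4²=16, 5²=25, 6²=36, 7²≡2, 8²≡17, 9²≡34, 10²≡6, 11²≡27, 12²≡3, 13²≡28, 14²≡8, 15²≡37, 16²≡21, 17²≡7, 18²≡42, 19²≡32, 20²≡24, 21²≡18, 22²≡14, 23²≡12 (mod 47).
So the quadratic residues mod 47 are {1, 2, 3, 4, 6, 7, 8, 9, 12, 14, 16, 17, 18, 21, 24, 25, 27, 28, 32, 34, 36, 37, 42}.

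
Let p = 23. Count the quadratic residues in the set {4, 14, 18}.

(4/23) = +1 → QR.
(14/23) = -1 → non-residue.
(18/23) = +1 → QR.
Total quadratic residues among the 3: 2.

2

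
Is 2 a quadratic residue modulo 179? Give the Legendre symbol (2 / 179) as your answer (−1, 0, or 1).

Pull out 2: since 179 ≡ 3 (mod 8), (2/179) = -1.
Reached (1/179) = 1. Collecting the sign flips along the way, the symbol is -1.

-1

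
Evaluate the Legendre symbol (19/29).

-1

Reciprocity: 19 ≡ 3 and 29 ≡ 1 (mod 4), so (19/29) = +(29/19).
Reduce top mod 19: now compute (10/19).
Pull out 2: since 19 ≡ 3 (mod 8), (2/19) = -1.
Reciprocity: 5 ≡ 1 and 19 ≡ 3 (mod 4), so (5/19) = +(19/5).
Reduce top mod 5: now compute (4/5).
Pull out 2^2: since 5 ≡ 5 (mod 8), (2/5) = -1, so (2/5)^2 = +1.
Reached (1/5) = 1. Collecting the sign flips along the way, the symbol is -1.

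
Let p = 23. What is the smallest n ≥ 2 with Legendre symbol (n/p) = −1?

(2/23) = +1, so 2 is a residue.
(3/23) = +1, so 3 is a residue.
(4/23) = +1, so 4 is a residue.
(5/23) = −1, so 5 is the smallest positive non-residue mod 23.

5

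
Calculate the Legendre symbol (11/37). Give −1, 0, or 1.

Reciprocity: 11 ≡ 3 and 37 ≡ 1 (mod 4), so (11/37) = +(37/11).
Reduce top mod 11: now compute (4/11).
Pull out 2^2: since 11 ≡ 3 (mod 8), (2/11) = -1, so (2/11)^2 = +1.
Reached (1/11) = 1. Collecting the sign flips along the way, the symbol is +1.

1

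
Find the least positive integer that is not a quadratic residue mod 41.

(2/41) = +1, so 2 is a residue.
(3/41) = −1, so 3 is the smallest positive non-residue mod 41.

3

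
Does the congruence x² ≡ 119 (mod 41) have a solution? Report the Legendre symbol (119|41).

First reduce: 119 ≡ 37 (mod 41).
Reciprocity: 37 ≡ 1 and 41 ≡ 1 (mod 4), so (37/41) = +(41/37).
Reduce top mod 37: now compute (4/37).
Pull out 2^2: since 37 ≡ 5 (mod 8), (2/37) = -1, so (2/37)^2 = +1.
Reached (1/37) = 1. Collecting the sign flips along the way, the symbol is +1.

1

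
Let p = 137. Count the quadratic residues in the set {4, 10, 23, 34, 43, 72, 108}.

3

(4/137) = +1 → QR.
(10/137) = -1 → non-residue.
(23/137) = -1 → non-residue.
(34/137) = +1 → QR.
(43/137) = -1 → non-residue.
(72/137) = +1 → QR.
(108/137) = -1 → non-residue.
Total quadratic residues among the 7: 3.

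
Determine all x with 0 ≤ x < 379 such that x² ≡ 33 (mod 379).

Since 379 ≡ 3 (mod 4), a square root of 33 is 33^((379+1)/4) = 33^95 mod 379.
Repeated squaring: 33^2≡331, 33^4≡30, 33^8≡142, 33^16≡77, 33^32≡244, 33^64≡33 (mod 379).
33^95 = 33^(64+16+8+4+2+1) ≡ 244 (mod 379).
Check: 244² = 59536 ≡ 33 (mod 379). The two roots are 135 and 244.

135, 244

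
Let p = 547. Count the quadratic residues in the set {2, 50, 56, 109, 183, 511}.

2

(2/547) = -1 → non-residue.
(50/547) = -1 → non-residue.
(56/547) = +1 → QR.
(109/547) = -1 → non-residue.
(183/547) = +1 → QR.
(511/547) = -1 → non-residue.
Total quadratic residues among the 6: 2.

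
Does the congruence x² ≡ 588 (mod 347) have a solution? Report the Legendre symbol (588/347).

1

First reduce: 588 ≡ 241 (mod 347).
Reciprocity: 241 ≡ 1 and 347 ≡ 3 (mod 4), so (241/347) = +(347/241).
Reduce top mod 241: now compute (106/241).
Pull out 2: since 241 ≡ 1 (mod 8), (2/241) = +1.
Reciprocity: 53 ≡ 1 and 241 ≡ 1 (mod 4), so (53/241) = +(241/53).
Reduce top mod 53: now compute (29/53).
Reciprocity: 29 ≡ 1 and 53 ≡ 1 (mod 4), so (29/53) = +(53/29).
Reduce top mod 29: now compute (24/29).
Pull out 2^3: since 29 ≡ 5 (mod 8), (2/29) = -1, so (2/29)^3 = -1.
Reciprocity: 3 ≡ 3 and 29 ≡ 1 (mod 4), so (3/29) = +(29/3).
Reduce top mod 3: now compute (2/3).
Pull out 2: since 3 ≡ 3 (mod 8), (2/3) = -1.
Reached (1/3) = 1. Collecting the sign flips along the way, the symbol is +1.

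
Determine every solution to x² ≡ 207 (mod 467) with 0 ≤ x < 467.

Since 467 ≡ 3 (mod 4), a square root of 207 is 207^((467+1)/4) = 207^117 mod 467.
Repeated squaring: 207^2≡352, 207^4≡149, 207^8≡252, 207^16≡459, 207^32≡64, 207^64≡360 (mod 467).
207^117 = 207^(64+32+16+4+1) ≡ 243 (mod 467).
Check: 243² = 59049 ≡ 207 (mod 467). The two roots are 224 and 243.

224, 243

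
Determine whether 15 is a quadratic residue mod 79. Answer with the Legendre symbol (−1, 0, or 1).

-1

Euler's criterion: (15/79) ≡ 15^39 (mod 79).
15^2 ≡ 67 (mod 79)
15^4 ≡ 65 (mod 79)
15^8 ≡ 38 (mod 79)
15^16 ≡ 22 (mod 79)
15^32 ≡ 10 (mod 79)
15^39 = 15^(32+4+2+1) ≡ 78 (mod 79).
Result is 78 ≡ −1, so (15/79) = −1.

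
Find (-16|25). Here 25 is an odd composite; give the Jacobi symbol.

First reduce: -16 ≡ 9 (mod 25).
Reciprocity: 9 ≡ 1 and 25 ≡ 1 (mod 4), so (9/25) = +(25/9).
Reduce top mod 9: now compute (7/9).
Reciprocity: 7 ≡ 3 and 9 ≡ 1 (mod 4), so (7/9) = +(9/7).
Reduce top mod 7: now compute (2/7).
Pull out 2: since 7 ≡ 7 (mod 8), (2/7) = +1.
Reached (1/7) = 1. Collecting the sign flips along the way, the symbol is +1.

1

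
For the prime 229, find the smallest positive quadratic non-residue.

(2/229) = −1, so 2 is the smallest positive non-residue mod 229.

2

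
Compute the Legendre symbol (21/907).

Euler's criterion: (21/907) ≡ 21^453 (mod 907).
21^2 ≡ 441 (mod 907)
21^4 ≡ 383 (mod 907)
21^8 ≡ 662 (mod 907)
21^16 ≡ 163 (mod 907)
21^32 ≡ 266 (mod 907)
21^64 ≡ 10 (mod 907)
21^128 ≡ 100 (mod 907)
21^256 ≡ 23 (mod 907)
21^453 = 21^(256+128+64+4+1) ≡ 1 (mod 907).
Result is 1, so (21/907) = 1.

1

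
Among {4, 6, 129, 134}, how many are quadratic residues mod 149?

3

(4/149) = +1 → QR.
(6/149) = +1 → QR.
(129/149) = +1 → QR.
(134/149) = -1 → non-residue.
Total quadratic residues among the 4: 3.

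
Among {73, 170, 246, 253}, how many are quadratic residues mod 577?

(73/577) = -1 → non-residue.
(170/577) = -1 → non-residue.
(246/577) = -1 → non-residue.
(253/577) = +1 → QR.
Total quadratic residues among the 4: 1.

1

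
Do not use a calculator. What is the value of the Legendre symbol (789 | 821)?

-1

Reciprocity: 789 ≡ 1 and 821 ≡ 1 (mod 4), so (789/821) = +(821/789).
Reduce top mod 789: now compute (32/789).
Pull out 2^5: since 789 ≡ 5 (mod 8), (2/789) = -1, so (2/789)^5 = -1.
Reached (1/789) = 1. Collecting the sign flips along the way, the symbol is -1.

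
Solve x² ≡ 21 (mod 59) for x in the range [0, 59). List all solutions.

Since 59 ≡ 3 (mod 4), a square root of 21 is 21^((59+1)/4) = 21^15 mod 59.
Repeated squaring: 21^2≡28, 21^4≡17, 21^8≡53 (mod 59).
21^15 = 21^(8+4+2+1) ≡ 27 (mod 59).
Check: 27² = 729 ≡ 21 (mod 59). The two roots are 27 and 32.

27, 32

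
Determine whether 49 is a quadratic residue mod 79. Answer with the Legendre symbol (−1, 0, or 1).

Reciprocity: 49 ≡ 1 and 79 ≡ 3 (mod 4), so (49/79) = +(79/49).
Reduce top mod 49: now compute (30/49).
Pull out 2: since 49 ≡ 1 (mod 8), (2/49) = +1.
Reciprocity: 15 ≡ 3 and 49 ≡ 1 (mod 4), so (15/49) = +(49/15).
Reduce top mod 15: now compute (4/15).
Pull out 2^2: since 15 ≡ 7 (mod 8), (2/15) = +1, so (2/15)^2 = +1.
Reached (1/15) = 1. Collecting the sign flips along the way, the symbol is +1.

1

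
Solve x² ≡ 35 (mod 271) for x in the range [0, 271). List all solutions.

72, 199

Since 271 ≡ 3 (mod 4), a square root of 35 is 35^((271+1)/4) = 35^68 mod 271.
Repeated squaring: 35^2≡141, 35^4≡98, 35^8≡119, 35^16≡69, 35^32≡154, 35^64≡139 (mod 271).
35^68 = 35^(64+4) ≡ 72 (mod 271).
Check: 72² = 5184 ≡ 35 (mod 271). The two roots are 72 and 199.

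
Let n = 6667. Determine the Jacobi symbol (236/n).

Pull out 2^2: since 6667 ≡ 3 (mod 8), (2/6667) = -1, so (2/6667)^2 = +1.
Reciprocity: 59 ≡ 3 and 6667 ≡ 3 (mod 4), so (59/6667) = −(6667/59).
Reduce top mod 59: now compute (0/59).
Top reduces to 0: gcd > 1, so the symbol is 0.

0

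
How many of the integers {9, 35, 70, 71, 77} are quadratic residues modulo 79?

1

(9/79) = +1 → QR.
(35/79) = -1 → non-residue.
(70/79) = -1 → non-residue.
(71/79) = -1 → non-residue.
(77/79) = -1 → non-residue.
Total quadratic residues among the 5: 1.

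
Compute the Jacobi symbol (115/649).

Reciprocity: 115 ≡ 3 and 649 ≡ 1 (mod 4), so (115/649) = +(649/115).
Reduce top mod 115: now compute (74/115).
Pull out 2: since 115 ≡ 3 (mod 8), (2/115) = -1.
Reciprocity: 37 ≡ 1 and 115 ≡ 3 (mod 4), so (37/115) = +(115/37).
Reduce top mod 37: now compute (4/37).
Pull out 2^2: since 37 ≡ 5 (mod 8), (2/37) = -1, so (2/37)^2 = +1.
Reached (1/37) = 1. Collecting the sign flips along the way, the symbol is -1.

-1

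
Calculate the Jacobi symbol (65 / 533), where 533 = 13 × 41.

0

Reciprocity: 65 ≡ 1 and 533 ≡ 1 (mod 4), so (65/533) = +(533/65).
Reduce top mod 65: now compute (13/65).
Reciprocity: 13 ≡ 1 and 65 ≡ 1 (mod 4), so (13/65) = +(65/13).
Reduce top mod 13: now compute (0/13).
Top reduces to 0: gcd > 1, so the symbol is 0.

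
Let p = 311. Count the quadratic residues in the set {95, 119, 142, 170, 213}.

(95/311) = -1 → non-residue.
(119/311) = -1 → non-residue.
(142/311) = -1 → non-residue.
(170/311) = -1 → non-residue.
(213/311) = -1 → non-residue.
Total quadratic residues among the 5: 0.

0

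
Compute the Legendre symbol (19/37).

-1

Reciprocity: 19 ≡ 3 and 37 ≡ 1 (mod 4), so (19/37) = +(37/19).
Reduce top mod 19: now compute (18/19).
Pull out 2: since 19 ≡ 3 (mod 8), (2/19) = -1.
Reciprocity: 9 ≡ 1 and 19 ≡ 3 (mod 4), so (9/19) = +(19/9).
Reduce top mod 9: now compute (1/9).
Reached (1/9) = 1. Collecting the sign flips along the way, the symbol is -1.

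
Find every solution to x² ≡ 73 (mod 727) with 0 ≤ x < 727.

Since 727 ≡ 3 (mod 4), a square root of 73 is 73^((727+1)/4) = 73^182 mod 727.
Repeated squaring: 73^2≡240, 73^4≡167, 73^8≡263, 73^16≡104, 73^32≡638, 73^64≡651, 73^128≡687 (mod 727).
73^182 = 73^(128+32+16+4+2) ≡ 540 (mod 727).
Check: 540² = 291600 ≡ 73 (mod 727). The two roots are 187 and 540.

187, 540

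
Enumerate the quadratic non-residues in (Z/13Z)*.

2 5 6 7 8 11

Square k = 1,…,6 (k and 13−k give the same square):
1²=1, 2²=4, 3²=9, 4²≡3, 5²≡12, 6²≡10 (mod 13).
The residues are {1, 3, 4, 9, 10, 12}; the non-residues are the remaining 6 nonzero classes.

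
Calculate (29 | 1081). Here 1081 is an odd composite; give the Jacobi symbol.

-1

Reciprocity: 29 ≡ 1 and 1081 ≡ 1 (mod 4), so (29/1081) = +(1081/29).
Reduce top mod 29: now compute (8/29).
Pull out 2^3: since 29 ≡ 5 (mod 8), (2/29) = -1, so (2/29)^3 = -1.
Reached (1/29) = 1. Collecting the sign flips along the way, the symbol is -1.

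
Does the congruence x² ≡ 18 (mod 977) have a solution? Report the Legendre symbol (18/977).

Pull out 2: since 977 ≡ 1 (mod 8), (2/977) = +1.
Reciprocity: 9 ≡ 1 and 977 ≡ 1 (mod 4), so (9/977) = +(977/9).
Reduce top mod 9: now compute (5/9).
Reciprocity: 5 ≡ 1 and 9 ≡ 1 (mod 4), so (5/9) = +(9/5).
Reduce top mod 5: now compute (4/5).
Pull out 2^2: since 5 ≡ 5 (mod 8), (2/5) = -1, so (2/5)^2 = +1.
Reached (1/5) = 1. Collecting the sign flips along the way, the symbol is +1.

1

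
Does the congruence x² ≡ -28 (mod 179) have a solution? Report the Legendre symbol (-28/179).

First reduce: -28 ≡ 151 (mod 179).
Reciprocity: 151 ≡ 3 and 179 ≡ 3 (mod 4), so (151/179) = −(179/151).
Reduce top mod 151: now compute (28/151).
Pull out 2^2: since 151 ≡ 7 (mod 8), (2/151) = +1, so (2/151)^2 = +1.
Reciprocity: 7 ≡ 3 and 151 ≡ 3 (mod 4), so (7/151) = −(151/7).
Reduce top mod 7: now compute (4/7).
Pull out 2^2: since 7 ≡ 7 (mod 8), (2/7) = +1, so (2/7)^2 = +1.
Reached (1/7) = 1. Collecting the sign flips along the way, the symbol is +1.

1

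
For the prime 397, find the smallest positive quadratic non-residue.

(2/397) = −1, so 2 is the smallest positive non-residue mod 397.

2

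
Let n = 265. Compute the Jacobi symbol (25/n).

Reciprocity: 25 ≡ 1 and 265 ≡ 1 (mod 4), so (25/265) = +(265/25).
Reduce top mod 25: now compute (15/25).
Reciprocity: 15 ≡ 3 and 25 ≡ 1 (mod 4), so (15/25) = +(25/15).
Reduce top mod 15: now compute (10/15).
Pull out 2: since 15 ≡ 7 (mod 8), (2/15) = +1.
Reciprocity: 5 ≡ 1 and 15 ≡ 3 (mod 4), so (5/15) = +(15/5).
Reduce top mod 5: now compute (0/5).
Top reduces to 0: gcd > 1, so the symbol is 0.

0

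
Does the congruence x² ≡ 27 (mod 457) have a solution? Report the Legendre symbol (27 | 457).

Euler's criterion: (27/457) ≡ 27^228 (mod 457).
27^2 ≡ 272 (mod 457)
27^4 ≡ 407 (mod 457)
27^8 ≡ 215 (mod 457)
27^16 ≡ 68 (mod 457)
27^32 ≡ 54 (mod 457)
27^64 ≡ 174 (mod 457)
27^128 ≡ 114 (mod 457)
27^228 = 27^(128+64+32+4) ≡ 1 (mod 457).
Result is 1, so (27/457) = 1.

1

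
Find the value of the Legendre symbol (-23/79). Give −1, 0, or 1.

Euler's criterion: (-23/79) ≡ 56^39 (mod 79).
56^2 ≡ 55 (mod 79)
56^4 ≡ 23 (mod 79)
56^8 ≡ 55 (mod 79)
56^16 ≡ 23 (mod 79)
56^32 ≡ 55 (mod 79)
56^39 = 56^(32+4+2+1) ≡ 78 (mod 79).
Result is 78 ≡ −1, so (-23/79) = −1.

-1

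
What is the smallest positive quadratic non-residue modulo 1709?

2

(2/1709) = −1, so 2 is the smallest positive non-residue mod 1709.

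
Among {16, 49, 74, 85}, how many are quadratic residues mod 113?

3

(16/113) = +1 → QR.
(49/113) = +1 → QR.
(74/113) = -1 → non-residue.
(85/113) = +1 → QR.
Total quadratic residues among the 4: 3.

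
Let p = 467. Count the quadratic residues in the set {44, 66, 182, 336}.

2

(44/467) = -1 → non-residue.
(66/467) = +1 → QR.
(182/467) = -1 → non-residue.
(336/467) = +1 → QR.
Total quadratic residues among the 4: 2.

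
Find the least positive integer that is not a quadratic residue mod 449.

(2/449) = +1, so 2 is a residue.
(3/449) = −1, so 3 is the smallest positive non-residue mod 449.

3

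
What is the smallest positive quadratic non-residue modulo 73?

5

(2/73) = +1, so 2 is a residue.
(3/73) = +1, so 3 is a residue.
(4/73) = +1, so 4 is a residue.
(5/73) = −1, so 5 is the smallest positive non-residue mod 73.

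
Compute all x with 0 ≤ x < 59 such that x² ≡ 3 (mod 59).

Since 59 ≡ 3 (mod 4), a square root of 3 is 3^((59+1)/4) = 3^15 mod 59.
Repeated squaring: 3^2≡9, 3^4≡22, 3^8≡12 (mod 59).
3^15 = 3^(8+4+2+1) ≡ 48 (mod 59).
Check: 48² = 2304 ≡ 3 (mod 59). The two roots are 11 and 48.

11, 48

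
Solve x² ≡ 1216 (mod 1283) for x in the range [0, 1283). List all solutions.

Since 1283 ≡ 3 (mod 4), a square root of 1216 is 1216^((1283+1)/4) = 1216^321 mod 1283.
Repeated squaring: 1216^2≡640, 1216^4≡323, 1216^8≡406, 1216^16≡612, 1216^32≡1191, 1216^64≡766, 1216^128≡425, 1216^256≡1005 (mod 1283).
1216^321 = 1216^(256+64+1) ≡ 556 (mod 1283).
Check: 556² = 309136 ≡ 1216 (mod 1283). The two roots are 556 and 727.

556, 727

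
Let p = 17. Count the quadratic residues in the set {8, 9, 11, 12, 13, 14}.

(8/17) = +1 → QR.
(9/17) = +1 → QR.
(11/17) = -1 → non-residue.
(12/17) = -1 → non-residue.
(13/17) = +1 → QR.
(14/17) = -1 → non-residue.
Total quadratic residues among the 6: 3.

3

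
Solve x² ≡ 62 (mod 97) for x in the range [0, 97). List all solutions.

16, 81

97 ≡ 1 (mod 4), so we find a root by search.
Trying successive values, 16² = 256 ≡ 62 (mod 97). The other root is 97 − 16 = 81.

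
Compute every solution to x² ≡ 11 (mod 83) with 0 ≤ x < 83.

29, 54

Since 83 ≡ 3 (mod 4), a square root of 11 is 11^((83+1)/4) = 11^21 mod 83.
Repeated squaring: 11^2≡38, 11^4≡33, 11^8≡10, 11^16≡17 (mod 83).
11^21 = 11^(16+4+1) ≡ 29 (mod 83).
Check: 29² = 841 ≡ 11 (mod 83). The two roots are 29 and 54.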